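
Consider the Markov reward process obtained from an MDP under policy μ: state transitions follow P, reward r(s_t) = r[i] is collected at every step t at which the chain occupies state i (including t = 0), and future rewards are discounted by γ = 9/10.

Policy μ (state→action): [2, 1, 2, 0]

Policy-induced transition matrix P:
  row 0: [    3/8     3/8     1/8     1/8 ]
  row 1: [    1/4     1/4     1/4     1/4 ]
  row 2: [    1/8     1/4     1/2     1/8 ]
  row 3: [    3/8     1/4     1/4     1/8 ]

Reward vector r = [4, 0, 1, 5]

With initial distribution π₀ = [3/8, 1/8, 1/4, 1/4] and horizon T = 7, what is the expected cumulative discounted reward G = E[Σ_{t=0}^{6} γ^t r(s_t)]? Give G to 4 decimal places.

t=0: π = [0.3750, 0.1250, 0.2500, 0.2500], E[r] = 3.0000, γ^t·E[r] = 3.000000, running G = 3.000000
t=1: π = [0.2969, 0.2969, 0.2656, 0.1406], E[r] = 2.1563, γ^t·E[r] = 1.940625, running G = 4.940625
t=2: π = [0.2715, 0.2871, 0.2793, 0.1621], E[r] = 2.1758, γ^t·E[r] = 1.762383, running G = 6.703008
t=3: π = [0.2693, 0.2839, 0.2859, 0.1609], E[r] = 2.1675, γ^t·E[r] = 1.580093, running G = 8.283101
t=4: π = [0.2680, 0.2837, 0.2878, 0.1605], E[r] = 2.1624, γ^t·E[r] = 1.418760, running G = 9.701861
t=5: π = [0.2676, 0.2835, 0.2884, 0.1605], E[r] = 2.1611, γ^t·E[r] = 1.276105, running G = 10.977966
t=6: π = [0.2674, 0.2834, 0.2887, 0.1604], E[r] = 2.1607, γ^t·E[r] = 1.148260, running G = 12.126226

G = 12.1262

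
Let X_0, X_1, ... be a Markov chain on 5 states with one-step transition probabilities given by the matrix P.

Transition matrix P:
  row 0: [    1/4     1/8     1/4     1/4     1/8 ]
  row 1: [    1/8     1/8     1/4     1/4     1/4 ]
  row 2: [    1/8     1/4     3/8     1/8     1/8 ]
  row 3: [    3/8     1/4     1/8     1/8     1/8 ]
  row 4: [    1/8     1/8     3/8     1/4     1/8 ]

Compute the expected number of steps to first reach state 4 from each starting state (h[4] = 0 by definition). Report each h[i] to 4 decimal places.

h = [6.7713, 5.9249, 6.6621, 6.6894, 0.0000]

First-step conditioning: h[4] = 0; for i ≠ 4, h[i] = 1 + Σ_k P[i][k]·h[k].
  h[0] = 1 + 1/4·h[0] + 1/8·h[1] + 1/4·h[2] + 1/4·h[3]
  h[1] = 1 + 1/8·h[0] + 1/8·h[1] + 1/4·h[2] + 1/4·h[3]
  h[2] = 1 + 1/8·h[0] + 1/4·h[1] + 3/8·h[2] + 1/8·h[3]
  h[3] = 1 + 3/8·h[0] + 1/4·h[1] + 1/8·h[2] + 1/8·h[3]
Solving the 4×4 linear system over states ≠ 4 gives exactly h = [1984/293, 1736/293, 1952/293, 1960/293, 0] (h[4] = 0 is the target).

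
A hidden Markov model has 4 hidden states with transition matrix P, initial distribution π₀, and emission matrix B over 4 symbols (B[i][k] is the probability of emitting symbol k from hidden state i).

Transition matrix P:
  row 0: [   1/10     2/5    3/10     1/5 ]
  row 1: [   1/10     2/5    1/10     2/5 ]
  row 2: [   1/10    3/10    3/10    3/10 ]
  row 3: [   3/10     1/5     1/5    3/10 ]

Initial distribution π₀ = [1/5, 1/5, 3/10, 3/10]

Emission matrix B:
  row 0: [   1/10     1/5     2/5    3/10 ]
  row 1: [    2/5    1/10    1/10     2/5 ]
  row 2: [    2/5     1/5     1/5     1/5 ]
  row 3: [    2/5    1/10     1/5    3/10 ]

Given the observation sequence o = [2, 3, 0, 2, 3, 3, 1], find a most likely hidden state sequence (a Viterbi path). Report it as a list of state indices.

path = [0, 1, 3, 0, 1, 3, 0]

t=0: δ = [8.000e-02, 2.000e-02, 6.000e-02, 6.000e-02]  (obs o_0=2)
t=1: δ = [5.400e-03, 1.280e-02, 4.800e-03, 5.400e-03]  ψ = [3, 0, 0, 2]  (obs o_1=3)
t=2: δ = [1.620e-04, 2.048e-03, 6.480e-04, 2.048e-03]  ψ = [3, 1, 0, 1]  (obs o_2=0)
t=3: δ = [2.458e-04, 8.192e-05, 8.192e-05, 1.638e-04]  ψ = [3, 1, 3, 1]  (obs o_3=2)
t=4: δ = [1.475e-05, 3.932e-05, 1.475e-05, 1.475e-05]  ψ = [3, 0, 0, 0]  (obs o_4=3)
t=5: δ = [1.327e-06, 6.291e-06, 8.847e-07, 4.719e-06]  ψ = [3, 1, 0, 1]  (obs o_5=3)
t=6: δ = [2.831e-07, 2.517e-07, 1.887e-07, 2.517e-07]  ψ = [3, 1, 3, 1]  (obs o_6=1)
backtrack: best end state = 0; path = [0, 1, 3, 0, 1, 3, 0]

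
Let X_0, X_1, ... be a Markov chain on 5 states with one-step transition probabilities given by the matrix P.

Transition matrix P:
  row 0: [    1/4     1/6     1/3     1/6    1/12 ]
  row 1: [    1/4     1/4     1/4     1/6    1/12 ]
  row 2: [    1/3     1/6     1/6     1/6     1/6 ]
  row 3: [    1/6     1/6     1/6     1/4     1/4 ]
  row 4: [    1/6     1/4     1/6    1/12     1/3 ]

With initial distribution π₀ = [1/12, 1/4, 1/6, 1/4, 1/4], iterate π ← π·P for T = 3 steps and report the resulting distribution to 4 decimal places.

t=0: π = [0.0833, 0.2500, 0.1667, 0.2500, 0.2500]
t=1: π = [0.2222, 0.2083, 0.2014, 0.1667, 0.2014]
t=2: π = [0.2361, 0.2008, 0.2211, 0.1638, 0.1782]
t=3: π = [0.2399, 0.1983, 0.2228, 0.1655, 0.1736]

π = [0.2399, 0.1983, 0.2228, 0.1655, 0.1736]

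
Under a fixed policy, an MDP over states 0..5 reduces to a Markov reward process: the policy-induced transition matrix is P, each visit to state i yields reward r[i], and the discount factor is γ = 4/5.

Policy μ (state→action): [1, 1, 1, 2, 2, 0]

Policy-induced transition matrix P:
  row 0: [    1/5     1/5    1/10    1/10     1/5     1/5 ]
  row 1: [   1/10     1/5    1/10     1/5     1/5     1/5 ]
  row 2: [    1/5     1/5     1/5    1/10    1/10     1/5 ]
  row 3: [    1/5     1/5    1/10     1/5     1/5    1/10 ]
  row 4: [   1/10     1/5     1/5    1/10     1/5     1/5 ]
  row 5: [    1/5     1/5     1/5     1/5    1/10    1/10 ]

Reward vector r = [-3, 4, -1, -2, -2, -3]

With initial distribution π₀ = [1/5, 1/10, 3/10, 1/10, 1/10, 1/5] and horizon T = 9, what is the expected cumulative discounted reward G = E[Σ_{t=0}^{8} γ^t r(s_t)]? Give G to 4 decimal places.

t=0: π = [0.2000, 0.1000, 0.3000, 0.1000, 0.1000, 0.2000], E[r] = -1.5000, γ^t·E[r] = -1.500000, running G = -1.500000
t=1: π = [0.1800, 0.2000, 0.1600, 0.1400, 0.1500, 0.1700], E[r] = -0.9900, γ^t·E[r] = -0.792000, running G = -2.292000
t=2: π = [0.1650, 0.2000, 0.1480, 0.1510, 0.1670, 0.1690], E[r] = -0.9860, γ^t·E[r] = -0.631040, running G = -2.923040
t=3: π = [0.1633, 0.2000, 0.1484, 0.1520, 0.1683, 0.1680], E[r] = -0.9829, γ^t·E[r] = -0.503245, running G = -3.426285
t=4: π = [0.1632, 0.2000, 0.1485, 0.1520, 0.1684, 0.1680], E[r] = -0.9827, γ^t·E[r] = -0.402514, running G = -3.828799
t=5: π = [0.1632, 0.2000, 0.1485, 0.1520, 0.1684, 0.1680], E[r] = -0.9827, γ^t·E[r] = -0.322005, running G = -4.150804
t=6: π = [0.1632, 0.2000, 0.1485, 0.1520, 0.1684, 0.1680], E[r] = -0.9827, γ^t·E[r] = -0.257604, running G = -4.408408
t=7: π = [0.1632, 0.2000, 0.1485, 0.1520, 0.1684, 0.1680], E[r] = -0.9827, γ^t·E[r] = -0.206083, running G = -4.614491
t=8: π = [0.1632, 0.2000, 0.1485, 0.1520, 0.1684, 0.1680], E[r] = -0.9827, γ^t·E[r] = -0.164867, running G = -4.779357

G = -4.7794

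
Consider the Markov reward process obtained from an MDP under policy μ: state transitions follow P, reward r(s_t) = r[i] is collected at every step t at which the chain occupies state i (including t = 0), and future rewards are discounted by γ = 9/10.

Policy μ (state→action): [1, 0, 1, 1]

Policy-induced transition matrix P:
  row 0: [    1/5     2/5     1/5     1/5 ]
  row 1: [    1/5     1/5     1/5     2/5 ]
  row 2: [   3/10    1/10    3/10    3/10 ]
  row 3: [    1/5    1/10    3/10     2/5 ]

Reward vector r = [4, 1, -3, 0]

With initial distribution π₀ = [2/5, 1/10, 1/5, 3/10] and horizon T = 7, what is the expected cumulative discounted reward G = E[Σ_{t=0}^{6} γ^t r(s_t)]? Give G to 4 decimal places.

G = 2.4717

t=0: π = [0.4000, 0.1000, 0.2000, 0.3000], E[r] = 1.1000, γ^t·E[r] = 1.100000, running G = 1.100000
t=1: π = [0.2200, 0.2300, 0.2500, 0.3000], E[r] = 0.3600, γ^t·E[r] = 0.324000, running G = 1.424000
t=2: π = [0.2250, 0.1890, 0.2550, 0.3310], E[r] = 0.3240, γ^t·E[r] = 0.262440, running G = 1.686440
t=3: π = [0.2255, 0.1864, 0.2586, 0.3295], E[r] = 0.3126, γ^t·E[r] = 0.227885, running G = 1.914325
t=4: π = [0.2259, 0.1863, 0.2588, 0.3290], E[r] = 0.3133, γ^t·E[r] = 0.205556, running G = 2.119882
t=5: π = [0.2259, 0.1864, 0.2588, 0.3289], E[r] = 0.3136, γ^t·E[r] = 0.185152, running G = 2.305033
t=6: π = [0.2259, 0.1864, 0.2588, 0.3289], E[r] = 0.3136, γ^t·E[r] = 0.166659, running G = 2.471692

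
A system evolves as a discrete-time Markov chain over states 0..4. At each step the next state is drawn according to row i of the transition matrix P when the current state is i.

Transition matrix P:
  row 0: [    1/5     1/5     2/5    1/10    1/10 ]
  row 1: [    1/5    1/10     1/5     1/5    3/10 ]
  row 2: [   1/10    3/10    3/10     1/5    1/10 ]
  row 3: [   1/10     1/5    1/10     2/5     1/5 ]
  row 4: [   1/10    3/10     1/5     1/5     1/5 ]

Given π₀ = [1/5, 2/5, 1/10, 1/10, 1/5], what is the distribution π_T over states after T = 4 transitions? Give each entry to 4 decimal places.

π = [0.1355, 0.2195, 0.2269, 0.2327, 0.1855]

t=0: π = [0.2000, 0.4000, 0.1000, 0.1000, 0.2000]
t=1: π = [0.1600, 0.1900, 0.2400, 0.2000, 0.2100]
t=2: π = [0.1350, 0.2260, 0.2360, 0.2240, 0.1790]
t=3: π = [0.1361, 0.2189, 0.2282, 0.2313, 0.1855]
t=4: π = [0.1355, 0.2195, 0.2269, 0.2327, 0.1855]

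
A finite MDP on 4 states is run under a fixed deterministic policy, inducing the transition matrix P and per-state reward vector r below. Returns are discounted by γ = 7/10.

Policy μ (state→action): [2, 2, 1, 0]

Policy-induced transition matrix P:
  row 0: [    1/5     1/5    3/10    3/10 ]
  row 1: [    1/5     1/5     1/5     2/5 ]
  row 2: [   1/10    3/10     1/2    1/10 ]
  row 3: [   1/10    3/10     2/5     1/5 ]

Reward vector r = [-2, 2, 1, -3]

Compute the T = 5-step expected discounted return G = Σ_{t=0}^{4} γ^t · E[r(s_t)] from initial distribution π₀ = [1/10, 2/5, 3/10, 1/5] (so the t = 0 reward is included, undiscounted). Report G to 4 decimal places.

G = 0.0465

t=0: π = [0.1000, 0.4000, 0.3000, 0.2000], E[r] = 0.3000, γ^t·E[r] = 0.300000, running G = 0.300000
t=1: π = [0.1500, 0.2500, 0.3400, 0.2600], E[r] = -0.2400, γ^t·E[r] = -0.168000, running G = 0.132000
t=2: π = [0.1400, 0.2600, 0.3690, 0.2310], E[r] = -0.0840, γ^t·E[r] = -0.041160, running G = 0.090840
t=3: π = [0.1400, 0.2600, 0.3709, 0.2291], E[r] = -0.0764, γ^t·E[r] = -0.026205, running G = 0.064635
t=4: π = [0.1400, 0.2600, 0.3711, 0.2289], E[r] = -0.0756, γ^t·E[r] = -0.018161, running G = 0.046474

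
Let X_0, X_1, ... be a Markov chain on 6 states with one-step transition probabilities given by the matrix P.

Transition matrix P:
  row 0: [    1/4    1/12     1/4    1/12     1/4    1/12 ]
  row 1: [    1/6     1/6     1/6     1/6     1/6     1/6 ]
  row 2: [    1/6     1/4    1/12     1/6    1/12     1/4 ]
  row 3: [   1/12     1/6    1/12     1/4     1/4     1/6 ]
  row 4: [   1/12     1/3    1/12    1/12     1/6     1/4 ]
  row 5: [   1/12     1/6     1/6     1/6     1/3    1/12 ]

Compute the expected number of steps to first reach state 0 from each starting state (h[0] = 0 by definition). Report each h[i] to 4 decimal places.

First-step conditioning: h[0] = 0; for i ≠ 0, h[i] = 1 + Σ_k P[i][k]·h[k].
  h[1] = 1 + 1/6·h[1] + 1/6·h[2] + 1/6·h[3] + 1/6·h[4] + 1/6·h[5]
  h[2] = 1 + 1/4·h[1] + 1/12·h[2] + 1/6·h[3] + 1/12·h[4] + 1/4·h[5]
  h[3] = 1 + 1/6·h[1] + 1/12·h[2] + 1/4·h[3] + 1/4·h[4] + 1/6·h[5]
  h[4] = 1 + 1/3·h[1] + 1/12·h[2] + 1/12·h[3] + 1/6·h[4] + 1/4·h[5]
  h[5] = 1 + 1/6·h[1] + 1/6·h[2] + 1/6·h[3] + 1/3·h[4] + 1/12·h[5]
Solving the 5×5 linear system over states ≠ 0 gives exactly h = [0, 44162/5365, 44186/5365, 48506/5365, 47808/5365, 9624/1073] (h[0] = 0 is the target).

h = [0.0000, 8.2315, 8.2360, 9.0412, 8.9111, 8.9692]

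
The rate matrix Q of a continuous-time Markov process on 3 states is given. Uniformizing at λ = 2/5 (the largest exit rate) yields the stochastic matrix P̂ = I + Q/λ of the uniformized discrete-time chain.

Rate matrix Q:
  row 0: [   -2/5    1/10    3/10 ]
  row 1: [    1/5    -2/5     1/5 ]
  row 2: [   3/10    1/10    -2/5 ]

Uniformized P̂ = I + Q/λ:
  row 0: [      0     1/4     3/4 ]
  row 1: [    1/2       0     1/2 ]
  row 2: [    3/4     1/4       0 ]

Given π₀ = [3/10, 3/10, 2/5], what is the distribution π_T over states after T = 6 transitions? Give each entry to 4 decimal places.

t=0: π = [0.3000, 0.3000, 0.4000]
t=1: π = [0.4500, 0.1750, 0.3750]
t=2: π = [0.3688, 0.2063, 0.4250]
t=3: π = [0.4219, 0.1984, 0.3797]
t=4: π = [0.3840, 0.2004, 0.4156]
t=5: π = [0.4119, 0.1999, 0.3882]
t=6: π = [0.3911, 0.2000, 0.4089]

π = [0.3911, 0.2000, 0.4089]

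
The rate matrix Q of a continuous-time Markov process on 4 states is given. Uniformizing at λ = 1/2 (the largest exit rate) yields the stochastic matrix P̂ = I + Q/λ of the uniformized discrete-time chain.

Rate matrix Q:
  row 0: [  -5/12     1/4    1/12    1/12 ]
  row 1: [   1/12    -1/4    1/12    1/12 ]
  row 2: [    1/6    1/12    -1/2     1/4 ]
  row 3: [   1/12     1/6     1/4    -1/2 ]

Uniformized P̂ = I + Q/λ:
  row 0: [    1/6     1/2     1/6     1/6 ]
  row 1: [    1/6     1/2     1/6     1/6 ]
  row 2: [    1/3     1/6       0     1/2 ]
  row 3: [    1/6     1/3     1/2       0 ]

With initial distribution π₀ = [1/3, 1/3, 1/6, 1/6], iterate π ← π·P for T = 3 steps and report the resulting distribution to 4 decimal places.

t=0: π = [0.3333, 0.3333, 0.1667, 0.1667]
t=1: π = [0.1944, 0.4167, 0.1944, 0.1944]
t=2: π = [0.1991, 0.4028, 0.1991, 0.1991]
t=3: π = [0.1998, 0.4005, 0.1998, 0.1998]

π = [0.1998, 0.4005, 0.1998, 0.1998]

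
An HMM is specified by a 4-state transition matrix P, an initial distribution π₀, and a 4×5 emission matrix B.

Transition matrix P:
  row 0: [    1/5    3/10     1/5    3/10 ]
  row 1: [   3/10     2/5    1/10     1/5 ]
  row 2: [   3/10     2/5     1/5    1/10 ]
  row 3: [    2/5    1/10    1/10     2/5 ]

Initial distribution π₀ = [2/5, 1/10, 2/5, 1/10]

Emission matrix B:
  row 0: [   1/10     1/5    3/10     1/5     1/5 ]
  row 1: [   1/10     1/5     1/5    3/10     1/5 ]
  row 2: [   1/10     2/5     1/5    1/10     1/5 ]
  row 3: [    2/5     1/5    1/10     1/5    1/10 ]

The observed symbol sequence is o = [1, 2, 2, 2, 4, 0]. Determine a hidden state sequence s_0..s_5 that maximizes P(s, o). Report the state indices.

path = [2, 1, 1, 1, 0, 3]

t=0: δ = [8.000e-02, 2.000e-02, 1.600e-01, 2.000e-02]  (obs o_0=1)
t=1: δ = [1.440e-02, 1.280e-02, 6.400e-03, 2.400e-03]  ψ = [2, 2, 2, 0]  (obs o_1=2)
t=2: δ = [1.152e-03, 1.024e-03, 5.760e-04, 4.320e-04]  ψ = [1, 1, 0, 0]  (obs o_2=2)
t=3: δ = [9.216e-05, 8.192e-05, 4.608e-05, 3.456e-05]  ψ = [1, 1, 0, 0]  (obs o_3=2)
t=4: δ = [4.915e-06, 6.554e-06, 3.686e-06, 2.765e-06]  ψ = [1, 1, 0, 0]  (obs o_4=4)
t=5: δ = [1.966e-07, 2.621e-07, 9.830e-08, 5.898e-07]  ψ = [1, 1, 0, 0]  (obs o_5=0)
backtrack: best end state = 3; path = [2, 1, 1, 1, 0, 3]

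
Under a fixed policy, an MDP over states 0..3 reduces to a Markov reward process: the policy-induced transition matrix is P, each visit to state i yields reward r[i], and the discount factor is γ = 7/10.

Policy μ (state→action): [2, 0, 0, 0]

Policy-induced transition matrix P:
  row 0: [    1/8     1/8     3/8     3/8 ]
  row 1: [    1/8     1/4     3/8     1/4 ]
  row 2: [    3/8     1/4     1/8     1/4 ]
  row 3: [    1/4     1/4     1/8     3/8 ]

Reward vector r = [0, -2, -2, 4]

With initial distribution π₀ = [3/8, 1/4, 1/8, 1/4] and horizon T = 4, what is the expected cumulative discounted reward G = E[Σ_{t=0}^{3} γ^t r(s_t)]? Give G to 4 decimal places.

t=0: π = [0.3750, 0.2500, 0.1250, 0.2500], E[r] = 0.2500, γ^t·E[r] = 0.250000, running G = 0.250000
t=1: π = [0.1875, 0.2031, 0.2813, 0.3281], E[r] = 0.3438, γ^t·E[r] = 0.240625, running G = 0.490625
t=2: π = [0.2363, 0.2266, 0.2227, 0.3145], E[r] = 0.3594, γ^t·E[r] = 0.176094, running G = 0.666719
t=3: π = [0.2200, 0.2205, 0.2407, 0.3188], E[r] = 0.3530, γ^t·E[r] = 0.121088, running G = 0.787807

G = 0.7878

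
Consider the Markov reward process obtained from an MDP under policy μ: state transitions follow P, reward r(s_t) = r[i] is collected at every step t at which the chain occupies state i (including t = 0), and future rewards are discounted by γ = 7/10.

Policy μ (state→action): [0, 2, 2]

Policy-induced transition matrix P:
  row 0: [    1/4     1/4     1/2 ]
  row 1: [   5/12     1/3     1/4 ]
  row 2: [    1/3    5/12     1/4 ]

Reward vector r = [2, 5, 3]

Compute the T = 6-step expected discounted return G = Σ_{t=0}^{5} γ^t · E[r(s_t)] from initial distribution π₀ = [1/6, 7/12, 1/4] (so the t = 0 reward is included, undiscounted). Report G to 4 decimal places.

t=0: π = [0.1667, 0.5833, 0.2500], E[r] = 4.0000, γ^t·E[r] = 4.000000, running G = 4.000000
t=1: π = [0.3681, 0.3403, 0.2917], E[r] = 3.3125, γ^t·E[r] = 2.318750, running G = 6.318750
t=2: π = [0.3310, 0.3270, 0.3420], E[r] = 3.3229, γ^t·E[r] = 1.628229, running G = 7.946979
t=3: π = [0.3330, 0.3342, 0.3328], E[r] = 3.3355, γ^t·E[r] = 1.144078, running G = 9.091057
t=4: π = [0.3334, 0.3333, 0.3332], E[r] = 3.3332, γ^t·E[r] = 0.800299, running G = 9.891355
t=5: π = [0.3333, 0.3333, 0.3334], E[r] = 3.3333, γ^t·E[r] = 0.560230, running G = 10.451585

G = 10.4516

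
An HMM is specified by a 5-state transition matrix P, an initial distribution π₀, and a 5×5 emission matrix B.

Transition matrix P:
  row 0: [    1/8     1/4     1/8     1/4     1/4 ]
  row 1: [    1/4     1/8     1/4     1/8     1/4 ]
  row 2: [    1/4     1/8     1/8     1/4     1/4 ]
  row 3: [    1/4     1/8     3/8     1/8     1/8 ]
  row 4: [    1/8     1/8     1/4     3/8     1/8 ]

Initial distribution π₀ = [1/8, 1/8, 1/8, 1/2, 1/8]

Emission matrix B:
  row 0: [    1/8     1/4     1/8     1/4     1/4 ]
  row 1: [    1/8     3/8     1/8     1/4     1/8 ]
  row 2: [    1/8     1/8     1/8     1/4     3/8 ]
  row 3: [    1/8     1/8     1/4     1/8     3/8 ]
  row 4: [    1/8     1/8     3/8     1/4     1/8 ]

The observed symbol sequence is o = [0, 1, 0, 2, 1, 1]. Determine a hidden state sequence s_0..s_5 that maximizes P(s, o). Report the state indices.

t=0: δ = [1.562e-02, 1.562e-02, 1.562e-02, 6.250e-02, 1.562e-02]  (obs o_0=0)
t=1: δ = [3.906e-03, 2.930e-03, 2.930e-03, 9.766e-04, 9.766e-04]  ψ = [3, 3, 3, 3, 3]  (obs o_1=1)
t=2: δ = [9.155e-05, 1.221e-04, 9.155e-05, 1.221e-04, 1.221e-04]  ψ = [1, 0, 1, 0, 0]  (obs o_2=0)
t=3: δ = [3.815e-06, 2.861e-06, 5.722e-06, 1.144e-05, 1.144e-05]  ψ = [1, 0, 3, 4, 1]  (obs o_3=2)
t=4: δ = [7.153e-07, 5.364e-07, 5.364e-07, 5.364e-07, 1.788e-07]  ψ = [3, 3, 3, 4, 2]  (obs o_4=1)
t=5: δ = [3.353e-08, 6.706e-08, 2.515e-08, 2.235e-08, 2.235e-08]  ψ = [1, 0, 3, 0, 0]  (obs o_5=1)
backtrack: best end state = 1; path = [3, 0, 4, 3, 0, 1]

path = [3, 0, 4, 3, 0, 1]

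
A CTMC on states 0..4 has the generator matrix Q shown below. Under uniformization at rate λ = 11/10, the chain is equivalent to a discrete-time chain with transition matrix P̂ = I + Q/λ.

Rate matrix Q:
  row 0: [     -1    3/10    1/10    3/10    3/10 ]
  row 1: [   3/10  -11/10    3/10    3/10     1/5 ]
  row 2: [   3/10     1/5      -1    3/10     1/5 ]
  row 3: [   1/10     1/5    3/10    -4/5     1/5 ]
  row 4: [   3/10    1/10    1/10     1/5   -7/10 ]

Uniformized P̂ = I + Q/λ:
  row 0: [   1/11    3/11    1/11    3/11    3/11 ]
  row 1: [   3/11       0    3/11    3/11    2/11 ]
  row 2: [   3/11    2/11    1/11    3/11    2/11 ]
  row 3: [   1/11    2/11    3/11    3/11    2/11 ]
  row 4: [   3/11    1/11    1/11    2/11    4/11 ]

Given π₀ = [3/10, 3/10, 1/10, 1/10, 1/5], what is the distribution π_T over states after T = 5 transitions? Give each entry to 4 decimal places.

t=0: π = [0.3000, 0.3000, 0.1000, 0.1000, 0.2000]
t=1: π = [0.2000, 0.1364, 0.1636, 0.2545, 0.2455]
t=2: π = [0.1901, 0.1529, 0.1620, 0.2504, 0.2446]
t=3: π = [0.1926, 0.1491, 0.1642, 0.2505, 0.2436]
t=4: π = [0.1922, 0.1501, 0.1636, 0.2506, 0.2436]
t=5: π = [0.1922, 0.1499, 0.1638, 0.2506, 0.2436]

π = [0.1922, 0.1499, 0.1638, 0.2506, 0.2436]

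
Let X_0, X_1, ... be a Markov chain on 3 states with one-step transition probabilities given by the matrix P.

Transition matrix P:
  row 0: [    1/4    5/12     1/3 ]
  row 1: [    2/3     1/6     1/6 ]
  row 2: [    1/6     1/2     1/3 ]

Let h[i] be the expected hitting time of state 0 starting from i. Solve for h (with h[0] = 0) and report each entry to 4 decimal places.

First-step conditioning: h[0] = 0; for i ≠ 0, h[i] = 1 + Σ_k P[i][k]·h[k].
  h[1] = 1 + 1/6·h[1] + 1/6·h[2]
  h[2] = 1 + 1/2·h[1] + 1/3·h[2]
Solving the 2×2 linear system over states ≠ 0 gives exactly h = [0, 30/17, 48/17] (h[0] = 0 is the target).

h = [0.0000, 1.7647, 2.8235]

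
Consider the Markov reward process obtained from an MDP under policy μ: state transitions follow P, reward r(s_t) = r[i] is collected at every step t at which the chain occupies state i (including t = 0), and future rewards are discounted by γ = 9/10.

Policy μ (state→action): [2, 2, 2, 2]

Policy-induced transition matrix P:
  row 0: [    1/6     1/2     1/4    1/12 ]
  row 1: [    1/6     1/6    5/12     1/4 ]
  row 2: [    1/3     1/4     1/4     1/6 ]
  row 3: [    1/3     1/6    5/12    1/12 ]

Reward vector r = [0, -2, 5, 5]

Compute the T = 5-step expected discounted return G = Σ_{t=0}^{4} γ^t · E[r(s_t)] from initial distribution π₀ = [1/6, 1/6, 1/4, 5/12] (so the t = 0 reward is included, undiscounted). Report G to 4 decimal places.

t=0: π = [0.1667, 0.1667, 0.2500, 0.4167], E[r] = 3.0000, γ^t·E[r] = 3.000000, running G = 3.000000
t=1: π = [0.2778, 0.2431, 0.3472, 0.1319], E[r] = 1.9097, γ^t·E[r] = 1.718750, running G = 4.718750
t=2: π = [0.2465, 0.2882, 0.3125, 0.1528], E[r] = 1.7500, γ^t·E[r] = 1.417500, running G = 6.136250
t=3: π = [0.2442, 0.2749, 0.3235, 0.1574], E[r] = 1.8547, γ^t·E[r] = 1.352109, running G = 7.488359
t=4: π = [0.2468, 0.2750, 0.3220, 0.1561], E[r] = 1.8407, γ^t·E[r] = 1.207691, running G = 8.696050

G = 8.6961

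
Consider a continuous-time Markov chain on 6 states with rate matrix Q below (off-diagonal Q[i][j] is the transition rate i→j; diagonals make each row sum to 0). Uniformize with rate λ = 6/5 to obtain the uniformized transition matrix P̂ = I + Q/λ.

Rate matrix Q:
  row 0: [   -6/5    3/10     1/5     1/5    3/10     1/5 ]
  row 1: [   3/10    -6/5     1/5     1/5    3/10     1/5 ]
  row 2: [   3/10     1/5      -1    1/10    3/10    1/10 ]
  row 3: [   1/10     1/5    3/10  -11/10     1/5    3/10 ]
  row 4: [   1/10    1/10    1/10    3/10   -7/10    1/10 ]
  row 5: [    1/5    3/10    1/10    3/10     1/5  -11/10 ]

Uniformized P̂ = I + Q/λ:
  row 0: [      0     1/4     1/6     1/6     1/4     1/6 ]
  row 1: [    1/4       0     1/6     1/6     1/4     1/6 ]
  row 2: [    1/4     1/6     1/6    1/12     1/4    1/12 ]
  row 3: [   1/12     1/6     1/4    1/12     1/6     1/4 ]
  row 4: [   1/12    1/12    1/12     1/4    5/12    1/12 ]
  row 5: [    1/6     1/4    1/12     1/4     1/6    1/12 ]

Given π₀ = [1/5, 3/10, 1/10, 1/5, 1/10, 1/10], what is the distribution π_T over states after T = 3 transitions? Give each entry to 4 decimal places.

t=0: π = [0.2000, 0.3000, 0.1000, 0.2000, 0.1000, 0.1000]
t=1: π = [0.1417, 0.1333, 0.1667, 0.1583, 0.2417, 0.1583]
t=2: π = [0.1347, 0.1493, 0.1465, 0.1729, 0.2639, 0.1326]
t=3: π = [0.1325, 0.1421, 0.1480, 0.1731, 0.2685, 0.1358]

π = [0.1325, 0.1421, 0.1480, 0.1731, 0.2685, 0.1358]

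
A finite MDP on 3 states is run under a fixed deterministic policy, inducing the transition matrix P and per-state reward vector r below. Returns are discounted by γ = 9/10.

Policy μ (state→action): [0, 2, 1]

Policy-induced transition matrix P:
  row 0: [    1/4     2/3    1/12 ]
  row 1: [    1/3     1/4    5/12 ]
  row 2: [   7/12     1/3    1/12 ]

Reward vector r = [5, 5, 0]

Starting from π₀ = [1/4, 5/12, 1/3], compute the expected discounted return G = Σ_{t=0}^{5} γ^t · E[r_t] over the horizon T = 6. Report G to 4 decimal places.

t=0: π = [0.2500, 0.4167, 0.3333], E[r] = 3.3333, γ^t·E[r] = 3.333333, running G = 3.333333
t=1: π = [0.3958, 0.3819, 0.2222], E[r] = 3.8889, γ^t·E[r] = 3.500000, running G = 6.833333
t=2: π = [0.3559, 0.4334, 0.2106], E[r] = 3.9468, γ^t·E[r] = 3.196875, running G = 10.030208
t=3: π = [0.3563, 0.4158, 0.2278], E[r] = 3.8609, γ^t·E[r] = 2.814609, running G = 12.844818
t=4: π = [0.3606, 0.4175, 0.2219], E[r] = 3.8903, γ^t·E[r] = 2.552396, running G = 15.397214
t=5: π = [0.3588, 0.4187, 0.2225], E[r] = 3.8876, γ^t·E[r] = 2.295571, running G = 17.692785

G = 17.6928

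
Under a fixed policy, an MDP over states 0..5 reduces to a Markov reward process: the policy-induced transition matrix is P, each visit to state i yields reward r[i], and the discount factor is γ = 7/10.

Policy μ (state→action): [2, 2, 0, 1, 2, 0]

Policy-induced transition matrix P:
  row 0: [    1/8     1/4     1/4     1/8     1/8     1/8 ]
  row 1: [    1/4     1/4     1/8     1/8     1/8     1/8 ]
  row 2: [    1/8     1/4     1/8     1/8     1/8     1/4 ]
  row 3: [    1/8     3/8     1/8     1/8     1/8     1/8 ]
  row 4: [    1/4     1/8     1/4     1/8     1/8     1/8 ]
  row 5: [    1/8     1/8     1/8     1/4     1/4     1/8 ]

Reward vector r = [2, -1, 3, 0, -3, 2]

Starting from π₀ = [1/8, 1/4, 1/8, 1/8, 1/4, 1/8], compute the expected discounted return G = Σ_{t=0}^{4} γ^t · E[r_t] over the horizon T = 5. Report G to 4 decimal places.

t=0: π = [0.1250, 0.2500, 0.1250, 0.1250, 0.2500, 0.1250], E[r] = -0.1250, γ^t·E[r] = -0.125000, running G = -0.125000
t=1: π = [0.1875, 0.2188, 0.1719, 0.1406, 0.1406, 0.1406], E[r] = 0.5313, γ^t·E[r] = 0.371875, running G = 0.246875
t=2: π = [0.1699, 0.2324, 0.1660, 0.1426, 0.1426, 0.1465], E[r] = 0.4707, γ^t·E[r] = 0.230645, running G = 0.477520
t=3: π = [0.1719, 0.2317, 0.1641, 0.1433, 0.1433, 0.1458], E[r] = 0.4658, γ^t·E[r] = 0.159776, running G = 0.637296
t=4: π = [0.1719, 0.2318, 0.1644, 0.1432, 0.1432, 0.1455], E[r] = 0.4665, γ^t·E[r] = 0.112012, running G = 0.749308

G = 0.7493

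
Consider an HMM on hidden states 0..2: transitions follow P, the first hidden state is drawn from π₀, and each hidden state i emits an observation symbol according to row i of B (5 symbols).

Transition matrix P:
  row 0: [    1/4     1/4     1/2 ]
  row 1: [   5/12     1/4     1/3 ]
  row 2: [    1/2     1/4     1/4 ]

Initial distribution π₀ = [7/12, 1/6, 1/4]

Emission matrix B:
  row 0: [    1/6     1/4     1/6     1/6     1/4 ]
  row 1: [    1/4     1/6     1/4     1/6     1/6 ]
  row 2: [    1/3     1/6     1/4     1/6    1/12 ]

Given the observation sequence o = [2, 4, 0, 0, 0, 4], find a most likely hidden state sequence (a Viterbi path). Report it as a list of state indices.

path = [2, 0, 2, 0, 2, 0]

t=0: δ = [9.722e-02, 4.167e-02, 6.250e-02]  (obs o_0=2)
t=1: δ = [7.812e-03, 4.051e-03, 4.051e-03]  ψ = [2, 0, 0]  (obs o_1=4)
t=2: δ = [3.376e-04, 4.883e-04, 1.302e-03]  ψ = [2, 0, 0]  (obs o_2=0)
t=3: δ = [1.085e-04, 8.138e-05, 1.085e-04]  ψ = [2, 2, 2]  (obs o_3=0)
t=4: δ = [9.042e-06, 6.782e-06, 1.808e-05]  ψ = [2, 0, 0]  (obs o_4=0)
t=5: δ = [2.261e-06, 7.535e-07, 3.768e-07]  ψ = [2, 2, 0]  (obs o_5=4)
backtrack: best end state = 0; path = [2, 0, 2, 0, 2, 0]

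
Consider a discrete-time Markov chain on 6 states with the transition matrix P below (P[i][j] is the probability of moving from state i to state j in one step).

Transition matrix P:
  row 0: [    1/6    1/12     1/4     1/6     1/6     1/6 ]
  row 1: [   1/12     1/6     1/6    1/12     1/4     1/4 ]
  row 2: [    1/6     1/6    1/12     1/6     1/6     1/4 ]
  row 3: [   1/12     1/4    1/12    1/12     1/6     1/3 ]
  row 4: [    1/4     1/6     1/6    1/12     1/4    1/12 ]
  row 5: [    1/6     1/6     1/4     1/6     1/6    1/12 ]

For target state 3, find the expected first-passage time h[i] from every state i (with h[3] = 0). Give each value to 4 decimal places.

h = [7.2092, 7.9292, 7.2646, 0.0000, 7.9200, 7.2646]

First-step conditioning: h[3] = 0; for i ≠ 3, h[i] = 1 + Σ_k P[i][k]·h[k].
  h[0] = 1 + 1/6·h[0] + 1/12·h[1] + 1/4·h[2] + 1/6·h[4] + 1/6·h[5]
  h[1] = 1 + 1/12·h[0] + 1/6·h[1] + 1/6·h[2] + 1/4·h[4] + 1/4·h[5]
  h[2] = 1 + 1/6·h[0] + 1/6·h[1] + 1/12·h[2] + 1/6·h[4] + 1/4·h[5]
  h[4] = 1 + 1/4·h[0] + 1/6·h[1] + 1/6·h[2] + 1/4·h[4] + 1/12·h[5]
  h[5] = 1 + 1/6·h[0] + 1/6·h[1] + 1/4·h[2] + 1/6·h[4] + 1/12·h[5]
Solving the 5×5 linear system over states ≠ 3 gives exactly h = [2343/325, 2577/325, 2361/325, 0, 198/25, 2361/325] (h[3] = 0 is the target).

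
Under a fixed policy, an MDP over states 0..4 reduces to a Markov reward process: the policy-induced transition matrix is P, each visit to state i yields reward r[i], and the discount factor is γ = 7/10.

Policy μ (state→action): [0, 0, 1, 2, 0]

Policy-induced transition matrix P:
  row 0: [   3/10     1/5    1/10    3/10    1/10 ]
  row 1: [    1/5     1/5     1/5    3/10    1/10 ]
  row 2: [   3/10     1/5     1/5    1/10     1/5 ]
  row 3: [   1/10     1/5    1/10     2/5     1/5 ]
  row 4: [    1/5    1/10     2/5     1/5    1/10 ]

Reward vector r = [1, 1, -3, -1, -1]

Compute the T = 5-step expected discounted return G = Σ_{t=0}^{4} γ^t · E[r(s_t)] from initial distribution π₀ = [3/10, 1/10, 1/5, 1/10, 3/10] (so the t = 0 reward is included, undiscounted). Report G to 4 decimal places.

t=0: π = [0.3000, 0.1000, 0.2000, 0.1000, 0.3000], E[r] = -0.6000, γ^t·E[r] = -0.600000, running G = -0.600000
t=1: π = [0.2400, 0.1700, 0.2200, 0.2400, 0.1300], E[r] = -0.6200, γ^t·E[r] = -0.434000, running G = -1.034000
t=2: π = [0.2220, 0.1870, 0.1780, 0.2670, 0.1460], E[r] = -0.5380, γ^t·E[r] = -0.263620, running G = -1.297620
t=3: π = [0.2133, 0.1854, 0.1803, 0.2765, 0.1445], E[r] = -0.5632, γ^t·E[r] = -0.193178, running G = -1.490798
t=4: π = [0.2117, 0.1856, 0.1799, 0.2771, 0.1457], E[r] = -0.5653, γ^t·E[r] = -0.135733, running G = -1.626531

G = -1.6265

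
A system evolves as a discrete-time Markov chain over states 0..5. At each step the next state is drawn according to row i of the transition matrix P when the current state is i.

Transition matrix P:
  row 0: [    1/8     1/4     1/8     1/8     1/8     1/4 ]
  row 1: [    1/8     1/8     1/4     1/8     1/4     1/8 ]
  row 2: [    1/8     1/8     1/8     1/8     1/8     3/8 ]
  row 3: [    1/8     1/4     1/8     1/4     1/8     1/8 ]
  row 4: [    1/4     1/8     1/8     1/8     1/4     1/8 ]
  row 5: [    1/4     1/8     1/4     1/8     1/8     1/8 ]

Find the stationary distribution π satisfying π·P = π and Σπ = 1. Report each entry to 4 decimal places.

Balance equations π_j = Σ_i π_i·P[i][j]:
  π_0 = 1/8·π_0 + 1/8·π_1 + 1/8·π_2 + 1/8·π_3 + 1/4·π_4 + 1/4·π_5
  π_1 = 1/4·π_0 + 1/8·π_1 + 1/8·π_2 + 1/4·π_3 + 1/8·π_4 + 1/8·π_5
  π_2 = 1/8·π_0 + 1/4·π_1 + 1/8·π_2 + 1/8·π_3 + 1/8·π_4 + 1/4·π_5
  π_3 = 1/8·π_0 + 1/8·π_1 + 1/8·π_2 + 1/4·π_3 + 1/8·π_4 + 1/8·π_5
  π_4 = 1/8·π_0 + 1/4·π_1 + 1/8·π_2 + 1/8·π_3 + 1/4·π_4 + 1/8·π_5
  normalize: π_0 + π_1 + π_2 + π_3 + π_4 + π_5 = 1
Solving the linear system gives exactly π = [2692/15897, 745/4542, 5375/31794, 1/7, 5287/31794, 1997/10598].

π = [0.1693, 0.1640, 0.1691, 0.1429, 0.1663, 0.1884]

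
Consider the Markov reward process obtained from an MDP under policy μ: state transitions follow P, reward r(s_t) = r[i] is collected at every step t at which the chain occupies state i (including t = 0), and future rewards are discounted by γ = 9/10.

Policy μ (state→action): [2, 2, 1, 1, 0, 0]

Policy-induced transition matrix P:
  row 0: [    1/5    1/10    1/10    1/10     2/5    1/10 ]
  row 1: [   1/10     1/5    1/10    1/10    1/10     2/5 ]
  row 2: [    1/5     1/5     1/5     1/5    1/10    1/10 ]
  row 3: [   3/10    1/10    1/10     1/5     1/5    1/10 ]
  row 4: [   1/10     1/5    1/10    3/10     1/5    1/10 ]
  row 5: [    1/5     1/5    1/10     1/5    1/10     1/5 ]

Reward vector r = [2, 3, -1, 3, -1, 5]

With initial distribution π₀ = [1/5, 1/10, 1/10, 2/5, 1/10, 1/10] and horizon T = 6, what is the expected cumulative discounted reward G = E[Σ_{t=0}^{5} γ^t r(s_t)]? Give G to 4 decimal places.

t=0: π = [0.2000, 0.1000, 0.1000, 0.4000, 0.1000, 0.1000], E[r] = 2.2000, γ^t·E[r] = 2.200000, running G = 2.200000
t=1: π = [0.2200, 0.1400, 0.1100, 0.1800, 0.2100, 0.1400], E[r] = 1.7800, γ^t·E[r] = 1.602000, running G = 3.802000
t=2: π = [0.1830, 0.1600, 0.1110, 0.1850, 0.2050, 0.1560], E[r] = 1.8650, γ^t·E[r] = 1.510650, running G = 5.312650
t=3: π = [0.1820, 0.1632, 0.1111, 0.1862, 0.1939, 0.1636], E[r] = 1.9252, γ^t·E[r] = 1.403471, running G = 6.716121
t=4: π = [0.1829, 0.1632, 0.1111, 0.1849, 0.1926, 0.1653], E[r] = 1.9329, γ^t·E[r] = 1.268143, running G = 7.984264
t=5: π = [0.1829, 0.1632, 0.1111, 0.1847, 0.1926, 0.1655], E[r] = 1.9331, γ^t·E[r] = 1.141497, running G = 9.125761

G = 9.1258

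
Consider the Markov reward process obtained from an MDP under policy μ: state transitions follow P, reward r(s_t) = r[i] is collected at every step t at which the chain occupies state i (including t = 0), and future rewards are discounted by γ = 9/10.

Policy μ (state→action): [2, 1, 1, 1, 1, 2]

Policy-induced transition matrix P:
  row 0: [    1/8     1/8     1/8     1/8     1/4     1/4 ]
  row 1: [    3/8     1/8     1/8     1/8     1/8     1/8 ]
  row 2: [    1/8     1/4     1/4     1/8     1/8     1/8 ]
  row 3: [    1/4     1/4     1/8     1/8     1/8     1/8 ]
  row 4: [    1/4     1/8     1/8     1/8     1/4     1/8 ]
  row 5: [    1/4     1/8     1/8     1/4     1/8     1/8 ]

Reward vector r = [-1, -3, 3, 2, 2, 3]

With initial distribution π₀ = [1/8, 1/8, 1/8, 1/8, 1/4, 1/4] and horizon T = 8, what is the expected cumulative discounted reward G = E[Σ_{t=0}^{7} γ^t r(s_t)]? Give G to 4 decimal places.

G = 5.1995

t=0: π = [0.1250, 0.1250, 0.1250, 0.1250, 0.2500, 0.2500], E[r] = 1.3750, γ^t·E[r] = 1.375000, running G = 1.375000
t=1: π = [0.2344, 0.1563, 0.1406, 0.1563, 0.1719, 0.1406], E[r] = 0.7969, γ^t·E[r] = 0.717188, running G = 2.092188
t=2: π = [0.2227, 0.1621, 0.1426, 0.1426, 0.1758, 0.1543], E[r] = 0.8184, γ^t·E[r] = 0.662871, running G = 2.755059
t=3: π = [0.2246, 0.1606, 0.1428, 0.1443, 0.1748, 0.1528], E[r] = 0.8186, γ^t·E[r] = 0.596762, running G = 3.351821
t=4: π = [0.2242, 0.1609, 0.1429, 0.1441, 0.1749, 0.1531], E[r] = 0.8190, γ^t·E[r] = 0.537366, running G = 3.889187
t=5: π = [0.2242, 0.1609, 0.1429, 0.1441, 0.1749, 0.1530], E[r] = 0.8188, γ^t·E[r] = 0.483506, running G = 4.372692
t=6: π = [0.2242, 0.1609, 0.1429, 0.1441, 0.1749, 0.1530], E[r] = 0.8189, γ^t·E[r] = 0.435171, running G = 4.807863
t=7: π = [0.2242, 0.1609, 0.1429, 0.1441, 0.1749, 0.1530], E[r] = 0.8188, γ^t·E[r] = 0.391652, running G = 5.199515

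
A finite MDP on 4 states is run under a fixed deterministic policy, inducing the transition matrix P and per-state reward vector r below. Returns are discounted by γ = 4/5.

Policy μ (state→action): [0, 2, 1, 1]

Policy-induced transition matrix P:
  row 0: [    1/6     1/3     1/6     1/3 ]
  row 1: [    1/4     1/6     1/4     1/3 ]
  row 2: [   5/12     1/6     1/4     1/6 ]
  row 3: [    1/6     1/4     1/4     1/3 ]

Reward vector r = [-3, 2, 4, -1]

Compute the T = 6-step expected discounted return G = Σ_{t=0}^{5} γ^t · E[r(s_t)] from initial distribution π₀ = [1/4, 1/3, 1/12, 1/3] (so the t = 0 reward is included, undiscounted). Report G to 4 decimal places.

t=0: π = [0.2500, 0.3333, 0.0833, 0.3333], E[r] = -0.0833, γ^t·E[r] = -0.083333, running G = -0.083333
t=1: π = [0.2153, 0.2361, 0.2292, 0.3194], E[r] = 0.4236, γ^t·E[r] = 0.338889, running G = 0.255556
t=2: π = [0.2436, 0.2292, 0.2321, 0.2951], E[r] = 0.3605, γ^t·E[r] = 0.230741, running G = 0.486296
t=3: π = [0.2438, 0.2319, 0.2297, 0.2947], E[r] = 0.3565, γ^t·E[r] = 0.182543, running G = 0.668840
t=4: π = [0.2434, 0.2319, 0.2297, 0.2951], E[r] = 0.3572, γ^t·E[r] = 0.146290, running G = 0.815129
t=5: π = [0.2434, 0.2318, 0.2297, 0.2951], E[r] = 0.3572, γ^t·E[r] = 0.117057, running G = 0.932186

G = 0.9322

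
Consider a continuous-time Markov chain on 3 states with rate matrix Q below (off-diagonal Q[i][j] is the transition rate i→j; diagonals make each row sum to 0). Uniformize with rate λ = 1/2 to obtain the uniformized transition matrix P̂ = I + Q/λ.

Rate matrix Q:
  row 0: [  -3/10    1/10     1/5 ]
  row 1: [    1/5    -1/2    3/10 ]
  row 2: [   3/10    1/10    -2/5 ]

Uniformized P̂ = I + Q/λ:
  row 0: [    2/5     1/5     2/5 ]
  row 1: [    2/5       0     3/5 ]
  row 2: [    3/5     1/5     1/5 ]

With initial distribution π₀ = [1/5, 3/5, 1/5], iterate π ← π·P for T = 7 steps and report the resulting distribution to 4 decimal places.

t=0: π = [0.2000, 0.6000, 0.2000]
t=1: π = [0.4400, 0.0800, 0.4800]
t=2: π = [0.4960, 0.1840, 0.3200]
t=3: π = [0.4640, 0.1632, 0.3728]
t=4: π = [0.4746, 0.1674, 0.3581]
t=5: π = [0.4716, 0.1665, 0.3619]
t=6: π = [0.4724, 0.1667, 0.3609]
t=7: π = [0.4722, 0.1667, 0.3612]

π = [0.4722, 0.1667, 0.3612]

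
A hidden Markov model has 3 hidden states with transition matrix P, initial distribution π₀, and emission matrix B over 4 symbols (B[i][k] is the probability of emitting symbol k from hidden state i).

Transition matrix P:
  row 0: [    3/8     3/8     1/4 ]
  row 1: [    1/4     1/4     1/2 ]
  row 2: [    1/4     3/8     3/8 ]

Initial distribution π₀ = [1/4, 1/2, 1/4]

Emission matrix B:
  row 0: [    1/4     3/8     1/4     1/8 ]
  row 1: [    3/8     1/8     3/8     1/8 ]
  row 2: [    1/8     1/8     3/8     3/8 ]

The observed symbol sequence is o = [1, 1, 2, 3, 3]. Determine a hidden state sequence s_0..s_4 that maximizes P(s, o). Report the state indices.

path = [0, 0, 1, 2, 2]

t=0: δ = [9.375e-02, 6.250e-02, 3.125e-02]  (obs o_0=1)
t=1: δ = [1.318e-02, 4.395e-03, 3.906e-03]  ψ = [0, 0, 1]  (obs o_1=1)
t=2: δ = [1.236e-03, 1.854e-03, 1.236e-03]  ψ = [0, 0, 0]  (obs o_2=2)
t=3: δ = [5.794e-05, 5.794e-05, 3.476e-04]  ψ = [0, 0, 1]  (obs o_3=3)
t=4: δ = [1.086e-05, 1.629e-05, 4.888e-05]  ψ = [2, 2, 2]  (obs o_4=3)
backtrack: best end state = 2; path = [0, 0, 1, 2, 2]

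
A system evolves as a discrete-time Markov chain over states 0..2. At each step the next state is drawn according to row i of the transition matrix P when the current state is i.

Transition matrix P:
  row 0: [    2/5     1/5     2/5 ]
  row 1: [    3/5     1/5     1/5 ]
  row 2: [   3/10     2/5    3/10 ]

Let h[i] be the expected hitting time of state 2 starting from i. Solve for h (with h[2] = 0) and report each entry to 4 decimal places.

h = [2.7778, 3.3333, 0.0000]

First-step conditioning: h[2] = 0; for i ≠ 2, h[i] = 1 + Σ_k P[i][k]·h[k].
  h[0] = 1 + 2/5·h[0] + 1/5·h[1]
  h[1] = 1 + 3/5·h[0] + 1/5·h[1]
Solving the 2×2 linear system over states ≠ 2 gives exactly h = [25/9, 10/3, 0] (h[2] = 0 is the target).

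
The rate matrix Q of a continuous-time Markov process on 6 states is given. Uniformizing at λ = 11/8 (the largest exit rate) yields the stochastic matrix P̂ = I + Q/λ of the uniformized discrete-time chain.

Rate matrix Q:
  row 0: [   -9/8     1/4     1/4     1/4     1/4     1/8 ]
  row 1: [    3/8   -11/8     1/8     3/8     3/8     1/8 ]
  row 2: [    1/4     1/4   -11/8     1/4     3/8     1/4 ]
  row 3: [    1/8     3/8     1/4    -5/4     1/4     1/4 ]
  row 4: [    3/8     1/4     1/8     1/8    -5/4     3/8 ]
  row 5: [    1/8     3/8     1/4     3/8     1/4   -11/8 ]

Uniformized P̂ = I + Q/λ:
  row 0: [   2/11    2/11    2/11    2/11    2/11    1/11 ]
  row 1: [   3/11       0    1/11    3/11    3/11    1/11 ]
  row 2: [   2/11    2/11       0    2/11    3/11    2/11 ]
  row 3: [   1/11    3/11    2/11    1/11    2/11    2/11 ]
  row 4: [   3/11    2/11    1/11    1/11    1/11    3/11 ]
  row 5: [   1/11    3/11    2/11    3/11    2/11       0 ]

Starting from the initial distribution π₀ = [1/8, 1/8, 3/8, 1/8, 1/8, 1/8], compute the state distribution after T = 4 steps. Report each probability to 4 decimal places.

t=0: π = [0.1250, 0.1250, 0.3750, 0.1250, 0.1250, 0.1250]
t=1: π = [0.1818, 0.1818, 0.0909, 0.1818, 0.2159, 0.1477]
t=2: π = [0.1880, 0.1787, 0.1291, 0.1756, 0.1870, 0.1415]
t=3: π = [0.1862, 0.1782, 0.1251, 0.1780, 0.1928, 0.1397]
t=4: π = [0.1867, 0.1783, 0.1254, 0.1770, 0.1919, 0.1408]

π = [0.1867, 0.1783, 0.1254, 0.1770, 0.1919, 0.1408]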